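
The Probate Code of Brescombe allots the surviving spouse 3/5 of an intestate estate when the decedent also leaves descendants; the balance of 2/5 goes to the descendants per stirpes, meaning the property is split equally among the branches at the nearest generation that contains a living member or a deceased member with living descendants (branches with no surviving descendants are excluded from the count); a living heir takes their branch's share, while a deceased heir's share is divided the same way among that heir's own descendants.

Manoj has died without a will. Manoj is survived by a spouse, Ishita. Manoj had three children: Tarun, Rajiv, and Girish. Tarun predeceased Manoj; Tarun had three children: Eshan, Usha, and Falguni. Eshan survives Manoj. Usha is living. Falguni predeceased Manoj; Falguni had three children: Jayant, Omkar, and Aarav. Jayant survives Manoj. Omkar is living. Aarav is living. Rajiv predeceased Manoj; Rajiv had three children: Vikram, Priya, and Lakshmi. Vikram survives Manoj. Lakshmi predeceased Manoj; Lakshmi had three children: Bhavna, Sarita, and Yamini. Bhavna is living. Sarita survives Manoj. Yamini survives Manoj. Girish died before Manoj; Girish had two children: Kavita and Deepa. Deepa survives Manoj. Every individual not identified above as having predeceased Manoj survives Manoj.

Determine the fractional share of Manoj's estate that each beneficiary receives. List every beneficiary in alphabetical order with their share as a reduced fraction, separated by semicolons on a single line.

Ishita, as surviving spouse, takes 3/5.
The remaining 2/5 passes to Manoj's descendants per stirpes.
The 2/5 is divided into 3 equal shares of 2/15 among Tarun, Rajiv, Girish.
Tarun predeceased; the 2/15 allotted to Tarun's branch passes to Tarun's issue by representation.
The 2/15 is divided into 3 equal shares of 2/45 among Eshan, Usha, Falguni.
Eshan is living and takes 2/45.
Usha is living and takes 2/45.
Falguni predeceased; the 2/45 allotted to Falguni's branch passes to Falguni's issue by representation.
The 2/45 is divided into 3 equal shares of 2/135 among Jayant, Omkar, Aarav.
Jayant is living and takes 2/135.
Omkar is living and takes 2/135.
Aarav is living and takes 2/135.
Rajiv predeceased; the 2/15 allotted to Rajiv's branch passes to Rajiv's issue by representation.
The 2/15 is divided into 3 equal shares of 2/45 among Vikram, Priya, Lakshmi.
Vikram is living and takes 2/45.
Priya is living and takes 2/45.
Lakshmi predeceased; the 2/45 allotted to Lakshmi's branch passes to Lakshmi's issue by representation.
The 2/45 is divided into 3 equal shares of 2/135 among Bhavna, Sarita, Yamini.
Bhavna is living and takes 2/135.
Sarita is living and takes 2/135.
Yamini is living and takes 2/135.
Girish predeceased; the 2/15 allotted to Girish's branch passes to Girish's issue by representation.
The 2/15 is divided into 2 equal shares of 1/15 among Kavita, Deepa.
Kavita is living and takes 1/15.
Deepa is living and takes 1/15.

Aarav 2/135; Bhavna 2/135; Deepa 1/15; Eshan 2/45; Ishita 3/5; Jayant 2/135; Kavita 1/15; Omkar 2/135; Priya 2/45; Sarita 2/135; Usha 2/45; Vikram 2/45; Yamini 2/135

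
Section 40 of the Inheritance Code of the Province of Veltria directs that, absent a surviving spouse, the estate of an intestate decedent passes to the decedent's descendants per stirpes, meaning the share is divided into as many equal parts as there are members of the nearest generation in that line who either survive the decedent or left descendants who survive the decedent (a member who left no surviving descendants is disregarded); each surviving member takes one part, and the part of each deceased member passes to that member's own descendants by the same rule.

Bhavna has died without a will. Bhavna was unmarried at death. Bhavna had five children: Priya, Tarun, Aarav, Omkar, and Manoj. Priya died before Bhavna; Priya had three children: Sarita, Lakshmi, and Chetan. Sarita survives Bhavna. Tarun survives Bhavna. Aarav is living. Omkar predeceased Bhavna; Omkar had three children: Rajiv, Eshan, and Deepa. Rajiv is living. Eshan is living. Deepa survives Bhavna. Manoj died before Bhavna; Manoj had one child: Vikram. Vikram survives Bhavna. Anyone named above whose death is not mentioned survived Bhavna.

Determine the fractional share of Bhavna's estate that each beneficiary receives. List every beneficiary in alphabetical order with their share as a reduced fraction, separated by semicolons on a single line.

Aarav 1/5; Chetan 1/15; Deepa 1/15; Eshan 1/15; Lakshmi 1/15; Rajiv 1/15; Sarita 1/15; Tarun 1/5; Vikram 1/5

There is no surviving spouse, so the entire estate passes to Bhavna's descendants per stirpes.
The estate is divided into 5 equal shares of 1/5 among Priya, Tarun, Aarav, Omkar, Manoj.
Priya predeceased; the 1/5 allotted to Priya's branch passes to Priya's issue by representation.
The 1/5 is divided into 3 equal shares of 1/15 among Sarita, Lakshmi, Chetan.
Sarita is living and takes 1/15.
Lakshmi is living and takes 1/15.
Chetan is living and takes 1/15.
Tarun is living and takes 1/5.
Aarav is living and takes 1/5.
Omkar predeceased; the 1/5 allotted to Omkar's branch passes to Omkar's issue by representation.
The 1/5 is divided into 3 equal shares of 1/15 among Rajiv, Eshan, Deepa.
Rajiv is living and takes 1/15.
Eshan is living and takes 1/15.
Deepa is living and takes 1/15.
Manoj predeceased; the 1/5 allotted to Manoj's branch passes to Manoj's issue by representation.
Vikram is the sole taker at this level and receives the full 1/5.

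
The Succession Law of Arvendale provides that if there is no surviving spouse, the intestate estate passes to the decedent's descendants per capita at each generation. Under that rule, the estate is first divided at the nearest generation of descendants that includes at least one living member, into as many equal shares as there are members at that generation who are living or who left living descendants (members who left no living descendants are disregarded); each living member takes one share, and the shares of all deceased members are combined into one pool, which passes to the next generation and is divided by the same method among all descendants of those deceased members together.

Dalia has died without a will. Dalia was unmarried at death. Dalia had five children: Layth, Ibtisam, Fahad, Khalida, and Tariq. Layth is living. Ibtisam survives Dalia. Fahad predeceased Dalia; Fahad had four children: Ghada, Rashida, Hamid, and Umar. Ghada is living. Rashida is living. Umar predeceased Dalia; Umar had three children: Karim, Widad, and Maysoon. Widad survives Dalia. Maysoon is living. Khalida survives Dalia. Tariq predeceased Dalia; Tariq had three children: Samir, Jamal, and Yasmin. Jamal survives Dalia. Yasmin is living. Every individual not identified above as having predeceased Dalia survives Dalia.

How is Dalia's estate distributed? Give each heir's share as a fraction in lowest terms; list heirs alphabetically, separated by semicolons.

Ghada 2/35; Hamid 2/35; Ibtisam 1/5; Jamal 2/35; Karim 2/105; Khalida 1/5; Layth 1/5; Maysoon 2/105; Rashida 2/35; Samir 2/35; Widad 2/105; Yasmin 2/35

There is no surviving spouse, so the entire estate passes to Dalia's descendants per capita at each generation.
At generation 1 (Layth, Ibtisam, Fahad, Khalida, Tariq) there are 5 shares of (1)/5 = 1/5 each.
Living: Layth, Ibtisam, and Khalida — each takes 1/5.
Deceased: Fahad and Tariq. Their combined 2/5 is pooled and carried to generation 2.
At generation 2 (Ghada, Rashida, Hamid, Umar, Samir, Jamal, Yasmin) there are 7 shares of (2/5)/7 = 2/35 each.
Living: Ghada, Rashida, Hamid, Samir, Jamal, and Yasmin — each takes 2/35.
Deceased: Umar. That 2/35 share is carried to generation 3.
At generation 3 (Karim, Widad, Maysoon) there are 3 shares of (2/35)/3 = 2/105 each.
Living: Karim, Widad, and Maysoon — each takes 2/105.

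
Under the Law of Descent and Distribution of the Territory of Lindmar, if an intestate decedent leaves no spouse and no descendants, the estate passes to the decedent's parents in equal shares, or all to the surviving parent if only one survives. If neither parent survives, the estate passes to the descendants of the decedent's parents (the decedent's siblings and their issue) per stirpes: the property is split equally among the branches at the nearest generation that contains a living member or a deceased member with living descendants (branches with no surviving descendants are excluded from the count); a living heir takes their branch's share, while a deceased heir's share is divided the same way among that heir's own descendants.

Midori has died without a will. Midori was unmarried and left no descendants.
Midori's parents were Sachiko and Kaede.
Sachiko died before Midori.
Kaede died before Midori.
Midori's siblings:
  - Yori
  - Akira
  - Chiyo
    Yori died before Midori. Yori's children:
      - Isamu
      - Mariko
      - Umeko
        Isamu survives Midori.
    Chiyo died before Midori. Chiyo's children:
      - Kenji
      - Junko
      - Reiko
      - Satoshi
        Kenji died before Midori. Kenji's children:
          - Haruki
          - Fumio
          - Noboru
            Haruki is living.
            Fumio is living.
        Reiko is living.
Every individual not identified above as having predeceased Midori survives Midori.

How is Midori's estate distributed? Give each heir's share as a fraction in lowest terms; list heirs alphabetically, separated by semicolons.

Akira 1/3; Fumio 1/36; Haruki 1/36; Isamu 1/9; Junko 1/12; Mariko 1/9; Noboru 1/36; Reiko 1/12; Satoshi 1/12; Umeko 1/9

Neither parent survives and there are no descendants, so the estate passes to Midori's siblings and their issue per stirpes.
The estate is divided into 3 equal shares of 1/3 among Yori, Akira, Chiyo.
Yori predeceased; the 1/3 allotted to Yori's branch passes to Yori's issue by representation.
The 1/3 is divided into 3 equal shares of 1/9 among Isamu, Mariko, Umeko.
Isamu is living and takes 1/9.
Mariko is living and takes 1/9.
Umeko is living and takes 1/9.
Akira is living and takes 1/3.
Chiyo predeceased; the 1/3 allotted to Chiyo's branch passes to Chiyo's issue by representation.
The 1/3 is divided into 4 equal shares of 1/12 among Kenji, Junko, Reiko, Satoshi.
Kenji predeceased; the 1/12 allotted to Kenji's branch passes to Kenji's issue by representation.
The 1/12 is divided into 3 equal shares of 1/36 among Haruki, Fumio, Noboru.
Haruki is living and takes 1/36.
Fumio is living and takes 1/36.
Noboru is living and takes 1/36.
Junko is living and takes 1/12.
Reiko is living and takes 1/12.
Satoshi is living and takes 1/12.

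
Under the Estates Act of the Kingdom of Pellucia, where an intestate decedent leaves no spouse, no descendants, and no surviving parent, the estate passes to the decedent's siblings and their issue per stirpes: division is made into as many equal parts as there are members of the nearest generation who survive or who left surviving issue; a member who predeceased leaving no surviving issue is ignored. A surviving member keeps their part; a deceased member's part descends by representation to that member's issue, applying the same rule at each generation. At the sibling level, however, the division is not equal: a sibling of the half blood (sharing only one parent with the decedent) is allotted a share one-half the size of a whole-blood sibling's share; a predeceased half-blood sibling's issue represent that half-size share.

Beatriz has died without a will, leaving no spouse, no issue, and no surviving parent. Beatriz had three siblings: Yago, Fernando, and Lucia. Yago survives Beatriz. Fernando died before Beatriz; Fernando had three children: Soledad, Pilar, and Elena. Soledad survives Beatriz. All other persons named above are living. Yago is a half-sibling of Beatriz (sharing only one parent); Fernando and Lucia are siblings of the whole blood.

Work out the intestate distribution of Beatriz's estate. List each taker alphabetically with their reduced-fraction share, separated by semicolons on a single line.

No spouse, descendants, or parent survives, so the estate passes to Beatriz's siblings per stirpes.
Half-blood siblings count for one-half the weight of whole-blood siblings at the initial division.
Dividing 1 in proportion to weights (total weight 5/2): Yago (weight 1/2) → 1/5; Fernando (weight 1) → 2/5; Lucia (weight 1) → 2/5.
Yago is living and takes 1/5.
Fernando predeceased; the 2/5 allotted to Fernando's branch passes to Fernando's issue by representation.
The 2/5 is divided into 3 equal shares of 2/15 among Soledad, Pilar, Elena.
Soledad is living and takes 2/15.
Pilar is living and takes 2/15.
Elena is living and takes 2/15.
Lucia is living and takes 2/5.

Elena 2/15; Lucia 2/5; Pilar 2/15; Soledad 2/15; Yago 1/5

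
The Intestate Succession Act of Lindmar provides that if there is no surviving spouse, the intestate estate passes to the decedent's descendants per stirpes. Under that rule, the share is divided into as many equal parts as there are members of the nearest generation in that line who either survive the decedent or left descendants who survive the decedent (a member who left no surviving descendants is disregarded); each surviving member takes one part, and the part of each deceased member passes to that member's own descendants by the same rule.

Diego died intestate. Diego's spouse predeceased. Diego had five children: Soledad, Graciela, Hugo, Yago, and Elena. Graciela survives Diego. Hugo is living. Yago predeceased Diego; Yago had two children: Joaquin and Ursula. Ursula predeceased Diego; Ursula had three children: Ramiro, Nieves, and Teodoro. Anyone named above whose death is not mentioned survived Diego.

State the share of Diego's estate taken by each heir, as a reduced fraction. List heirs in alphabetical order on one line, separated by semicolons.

Elena 1/5; Graciela 1/5; Hugo 1/5; Joaquin 1/10; Nieves 1/30; Ramiro 1/30; Soledad 1/5; Teodoro 1/30

There is no surviving spouse, so the entire estate passes to Diego's descendants per stirpes.
The estate is divided into 5 equal shares of 1/5 among Soledad, Graciela, Hugo, Yago, Elena.
Soledad is living and takes 1/5.
Graciela is living and takes 1/5.
Hugo is living and takes 1/5.
Yago predeceased; the 1/5 allotted to Yago's branch passes to Yago's issue by representation.
The 1/5 is divided into 2 equal shares of 1/10 among Joaquin, Ursula.
Joaquin is living and takes 1/10.
Ursula predeceased; the 1/10 allotted to Ursula's branch passes to Ursula's issue by representation.
The 1/10 is divided into 3 equal shares of 1/30 among Ramiro, Nieves, Teodoro.
Ramiro is living and takes 1/30.
Nieves is living and takes 1/30.
Teodoro is living and takes 1/30.
Elena is living and takes 1/5.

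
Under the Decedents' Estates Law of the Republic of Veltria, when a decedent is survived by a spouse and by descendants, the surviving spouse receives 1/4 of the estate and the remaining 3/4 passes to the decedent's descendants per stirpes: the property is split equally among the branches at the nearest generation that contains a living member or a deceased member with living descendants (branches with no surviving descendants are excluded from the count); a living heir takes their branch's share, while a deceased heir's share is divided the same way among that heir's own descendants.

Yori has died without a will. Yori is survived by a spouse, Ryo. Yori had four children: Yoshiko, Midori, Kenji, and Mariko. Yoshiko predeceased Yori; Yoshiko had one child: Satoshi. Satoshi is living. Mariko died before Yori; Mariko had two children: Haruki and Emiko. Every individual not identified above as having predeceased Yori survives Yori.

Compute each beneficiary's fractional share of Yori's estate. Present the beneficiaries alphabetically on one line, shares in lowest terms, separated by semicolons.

Emiko 3/32; Haruki 3/32; Kenji 3/16; Midori 3/16; Ryo 1/4; Satoshi 3/16

Ryo, as surviving spouse, takes 1/4.
The remaining 3/4 passes to Yori's descendants per stirpes.
The 3/4 is divided into 4 equal shares of 3/16 among Yoshiko, Midori, Kenji, Mariko.
Yoshiko predeceased; the 3/16 allotted to Yoshiko's branch passes to Yoshiko's issue by representation.
Satoshi is the sole taker at this level and receives the full 3/16.
Midori is living and takes 3/16.
Kenji is living and takes 3/16.
Mariko predeceased; the 3/16 allotted to Mariko's branch passes to Mariko's issue by representation.
The 3/16 is divided into 2 equal shares of 3/32 among Haruki, Emiko.
Haruki is living and takes 3/32.
Emiko is living and takes 3/32.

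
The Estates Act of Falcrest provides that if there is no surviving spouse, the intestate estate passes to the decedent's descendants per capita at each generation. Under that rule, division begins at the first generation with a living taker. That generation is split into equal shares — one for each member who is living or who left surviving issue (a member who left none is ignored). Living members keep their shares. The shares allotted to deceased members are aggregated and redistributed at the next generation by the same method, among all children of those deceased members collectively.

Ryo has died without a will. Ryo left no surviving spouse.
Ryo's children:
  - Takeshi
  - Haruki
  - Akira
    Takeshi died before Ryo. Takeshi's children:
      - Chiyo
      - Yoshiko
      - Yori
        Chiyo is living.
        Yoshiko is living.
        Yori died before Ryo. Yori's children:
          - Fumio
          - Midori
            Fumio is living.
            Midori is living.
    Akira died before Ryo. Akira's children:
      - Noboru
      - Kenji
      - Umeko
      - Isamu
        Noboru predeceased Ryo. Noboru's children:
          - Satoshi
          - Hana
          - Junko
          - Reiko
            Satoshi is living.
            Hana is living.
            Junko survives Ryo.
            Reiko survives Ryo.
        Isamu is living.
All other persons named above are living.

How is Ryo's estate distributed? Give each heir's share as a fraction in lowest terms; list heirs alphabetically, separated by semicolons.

Chiyo 2/21; Fumio 2/63; Hana 2/63; Haruki 1/3; Isamu 2/21; Junko 2/63; Kenji 2/21; Midori 2/63; Reiko 2/63; Satoshi 2/63; Umeko 2/21; Yoshiko 2/21

There is no surviving spouse, so the entire estate passes to Ryo's descendants per capita at each generation.
At generation 1 (Takeshi, Haruki, Akira) there are 3 shares of (1)/3 = 1/3 each.
Living: Haruki — each takes 1/3.
Deceased: Takeshi and Akira. Their combined 2/3 is pooled and carried to generation 2.
At generation 2 (Chiyo, Yoshiko, Yori, Noboru, Kenji, Umeko, Isamu) there are 7 shares of (2/3)/7 = 2/21 each.
Living: Chiyo, Yoshiko, Kenji, Umeko, and Isamu — each takes 2/21.
Deceased: Yori and Noboru. Their combined 4/21 is pooled and carried to generation 3.
At generation 3 (Fumio, Midori, Satoshi, Hana, Junko, Reiko) there are 6 shares of (4/21)/6 = 2/63 each.
Living: Fumio, Midori, Satoshi, Hana, Junko, and Reiko — each takes 2/63.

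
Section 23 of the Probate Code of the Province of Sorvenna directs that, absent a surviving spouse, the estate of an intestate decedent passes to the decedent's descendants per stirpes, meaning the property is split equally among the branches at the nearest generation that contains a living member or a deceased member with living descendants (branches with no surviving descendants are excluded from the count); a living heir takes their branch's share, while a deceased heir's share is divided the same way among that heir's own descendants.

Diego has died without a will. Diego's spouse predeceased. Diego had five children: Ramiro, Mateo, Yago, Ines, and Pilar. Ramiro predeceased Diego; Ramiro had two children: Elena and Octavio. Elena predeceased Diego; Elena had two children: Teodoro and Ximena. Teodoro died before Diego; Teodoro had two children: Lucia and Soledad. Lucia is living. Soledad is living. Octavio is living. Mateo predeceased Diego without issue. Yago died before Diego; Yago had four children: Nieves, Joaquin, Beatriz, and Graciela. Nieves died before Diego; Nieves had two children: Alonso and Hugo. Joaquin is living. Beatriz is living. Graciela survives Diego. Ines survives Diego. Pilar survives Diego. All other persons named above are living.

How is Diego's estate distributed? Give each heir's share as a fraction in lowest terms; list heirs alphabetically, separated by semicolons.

There is no surviving spouse, so the entire estate passes to Diego's descendants per stirpes.
Mateo left no surviving issue, so that branch lapses and is disregarded.
The estate is divided into 4 equal shares of 1/4 among Ramiro, Yago, Ines, Pilar.
Ramiro predeceased; the 1/4 allotted to Ramiro's branch passes to Ramiro's issue by representation.
The 1/4 is divided into 2 equal shares of 1/8 among Elena, Octavio.
Elena predeceased; the 1/8 allotted to Elena's branch passes to Elena's issue by representation.
The 1/8 is divided into 2 equal shares of 1/16 among Teodoro, Ximena.
Teodoro predeceased; the 1/16 allotted to Teodoro's branch passes to Teodoro's issue by representation.
The 1/16 is divided into 2 equal shares of 1/32 among Lucia, Soledad.
Lucia is living and takes 1/32.
Soledad is living and takes 1/32.
Ximena is living and takes 1/16.
Octavio is living and takes 1/8.
Yago predeceased; the 1/4 allotted to Yago's branch passes to Yago's issue by representation.
The 1/4 is divided into 4 equal shares of 1/16 among Nieves, Joaquin, Beatriz, Graciela.
Nieves predeceased; the 1/16 allotted to Nieves's branch passes to Nieves's issue by representation.
The 1/16 is divided into 2 equal shares of 1/32 among Alonso, Hugo.
Alonso is living and takes 1/32.
Hugo is living and takes 1/32.
Joaquin is living and takes 1/16.
Beatriz is living and takes 1/16.
Graciela is living and takes 1/16.
Ines is living and takes 1/4.
Pilar is living and takes 1/4.

Alonso 1/32; Beatriz 1/16; Graciela 1/16; Hugo 1/32; Ines 1/4; Joaquin 1/16; Lucia 1/32; Octavio 1/8; Pilar 1/4; Soledad 1/32; Ximena 1/16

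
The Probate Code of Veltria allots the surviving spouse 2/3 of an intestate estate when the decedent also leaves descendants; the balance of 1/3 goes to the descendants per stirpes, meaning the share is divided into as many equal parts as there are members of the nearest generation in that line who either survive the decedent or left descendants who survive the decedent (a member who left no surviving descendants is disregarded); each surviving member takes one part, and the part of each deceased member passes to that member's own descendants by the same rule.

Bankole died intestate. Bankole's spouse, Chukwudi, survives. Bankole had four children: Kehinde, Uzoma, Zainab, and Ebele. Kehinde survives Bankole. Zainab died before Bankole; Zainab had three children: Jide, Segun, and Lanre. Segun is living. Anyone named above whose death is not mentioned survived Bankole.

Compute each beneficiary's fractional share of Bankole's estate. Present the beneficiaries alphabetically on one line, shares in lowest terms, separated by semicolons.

Chukwudi, as surviving spouse, takes 2/3.
The remaining 1/3 passes to Bankole's descendants per stirpes.
The 1/3 is divided into 4 equal shares of 1/12 among Kehinde, Uzoma, Zainab, Ebele.
Kehinde is living and takes 1/12.
Uzoma is living and takes 1/12.
Zainab predeceased; the 1/12 allotted to Zainab's branch passes to Zainab's issue by representation.
The 1/12 is divided into 3 equal shares of 1/36 among Jide, Segun, Lanre.
Jide is living and takes 1/36.
Segun is living and takes 1/36.
Lanre is living and takes 1/36.
Ebele is living and takes 1/12.

Chukwudi 2/3; Ebele 1/12; Jide 1/36; Kehinde 1/12; Lanre 1/36; Segun 1/36; Uzoma 1/12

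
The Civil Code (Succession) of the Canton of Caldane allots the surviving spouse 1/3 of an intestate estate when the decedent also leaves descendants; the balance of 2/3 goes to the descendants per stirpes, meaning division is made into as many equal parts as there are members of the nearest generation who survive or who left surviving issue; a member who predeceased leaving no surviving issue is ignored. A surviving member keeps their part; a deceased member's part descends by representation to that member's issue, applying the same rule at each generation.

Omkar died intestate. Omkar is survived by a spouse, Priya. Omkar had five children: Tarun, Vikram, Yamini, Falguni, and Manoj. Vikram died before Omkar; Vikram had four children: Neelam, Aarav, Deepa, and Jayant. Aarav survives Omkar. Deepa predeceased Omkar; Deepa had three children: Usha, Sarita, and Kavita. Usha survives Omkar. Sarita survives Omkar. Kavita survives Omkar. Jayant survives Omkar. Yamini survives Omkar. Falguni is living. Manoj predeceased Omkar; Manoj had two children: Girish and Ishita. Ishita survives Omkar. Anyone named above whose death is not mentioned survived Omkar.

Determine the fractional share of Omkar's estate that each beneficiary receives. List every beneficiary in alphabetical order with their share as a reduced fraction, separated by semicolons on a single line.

Priya, as surviving spouse, takes 1/3.
The remaining 2/3 passes to Omkar's descendants per stirpes.
The 2/3 is divided into 5 equal shares of 2/15 among Tarun, Vikram, Yamini, Falguni, Manoj.
Tarun is living and takes 2/15.
Vikram predeceased; the 2/15 allotted to Vikram's branch passes to Vikram's issue by representation.
The 2/15 is divided into 4 equal shares of 1/30 among Neelam, Aarav, Deepa, Jayant.
Neelam is living and takes 1/30.
Aarav is living and takes 1/30.
Deepa predeceased; the 1/30 allotted to Deepa's branch passes to Deepa's issue by representation.
The 1/30 is divided into 3 equal shares of 1/90 among Usha, Sarita, Kavita.
Usha is living and takes 1/90.
Sarita is living and takes 1/90.
Kavita is living and takes 1/90.
Jayant is living and takes 1/30.
Yamini is living and takes 2/15.
Falguni is living and takes 2/15.
Manoj predeceased; the 2/15 allotted to Manoj's branch passes to Manoj's issue by representation.
The 2/15 is divided into 2 equal shares of 1/15 among Girish, Ishita.
Girish is living and takes 1/15.
Ishita is living and takes 1/15.

Aarav 1/30; Falguni 2/15; Girish 1/15; Ishita 1/15; Jayant 1/30; Kavita 1/90; Neelam 1/30; Priya 1/3; Sarita 1/90; Tarun 2/15; Usha 1/90; Yamini 2/15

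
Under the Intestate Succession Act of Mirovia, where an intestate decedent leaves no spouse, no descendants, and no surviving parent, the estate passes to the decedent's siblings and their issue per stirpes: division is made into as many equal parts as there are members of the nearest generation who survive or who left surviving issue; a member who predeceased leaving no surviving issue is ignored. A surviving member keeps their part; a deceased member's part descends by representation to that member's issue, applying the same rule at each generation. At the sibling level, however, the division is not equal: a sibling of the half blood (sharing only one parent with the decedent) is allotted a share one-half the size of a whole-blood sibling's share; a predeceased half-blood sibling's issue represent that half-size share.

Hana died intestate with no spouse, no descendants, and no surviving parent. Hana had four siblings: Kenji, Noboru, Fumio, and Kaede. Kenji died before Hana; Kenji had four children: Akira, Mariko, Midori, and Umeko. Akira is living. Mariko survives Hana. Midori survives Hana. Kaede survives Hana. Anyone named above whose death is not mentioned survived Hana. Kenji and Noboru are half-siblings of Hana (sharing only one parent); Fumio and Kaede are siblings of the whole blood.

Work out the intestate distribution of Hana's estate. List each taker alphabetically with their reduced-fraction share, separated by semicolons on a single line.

No spouse, descendants, or parent survives, so the estate passes to Hana's siblings per stirpes.
Half-blood siblings count for one-half the weight of whole-blood siblings at the initial division.
Dividing 1 in proportion to weights (total weight 3): Kenji (weight 1/2) → 1/6; Noboru (weight 1/2) → 1/6; Fumio (weight 1) → 1/3; Kaede (weight 1) → 1/3.
Kenji predeceased; the 1/6 allotted to Kenji's branch passes to Kenji's issue by representation.
The 1/6 is divided into 4 equal shares of 1/24 among Akira, Mariko, Midori, Umeko.
Akira is living and takes 1/24.
Mariko is living and takes 1/24.
Midori is living and takes 1/24.
Umeko is living and takes 1/24.
Noboru is living and takes 1/6.
Fumio is living and takes 1/3.
Kaede is living and takes 1/3.

Akira 1/24; Fumio 1/3; Kaede 1/3; Mariko 1/24; Midori 1/24; Noboru 1/6; Umeko 1/24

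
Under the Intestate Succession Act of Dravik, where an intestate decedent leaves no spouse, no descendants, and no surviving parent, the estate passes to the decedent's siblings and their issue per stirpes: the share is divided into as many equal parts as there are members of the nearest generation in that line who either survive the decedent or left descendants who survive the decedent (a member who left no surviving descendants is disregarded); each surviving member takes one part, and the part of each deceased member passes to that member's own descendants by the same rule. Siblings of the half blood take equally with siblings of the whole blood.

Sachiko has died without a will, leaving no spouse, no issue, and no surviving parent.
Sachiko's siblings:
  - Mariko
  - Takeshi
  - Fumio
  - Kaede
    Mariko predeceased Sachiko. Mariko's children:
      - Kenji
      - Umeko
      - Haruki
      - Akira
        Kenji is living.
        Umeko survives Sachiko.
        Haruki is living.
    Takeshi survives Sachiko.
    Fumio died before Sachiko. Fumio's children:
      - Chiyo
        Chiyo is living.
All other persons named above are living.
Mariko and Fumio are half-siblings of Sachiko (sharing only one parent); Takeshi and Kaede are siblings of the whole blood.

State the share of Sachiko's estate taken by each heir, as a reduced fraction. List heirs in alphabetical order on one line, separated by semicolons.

No spouse, descendants, or parent survives, so the estate passes to Sachiko's siblings per stirpes.
Half-blood and whole-blood siblings take equally under the stated rule.
The estate is divided into 4 equal shares of 1/4 among Mariko, Takeshi, Fumio, Kaede.
Mariko predeceased; the 1/4 allotted to Mariko's branch passes to Mariko's issue by representation.
The 1/4 is divided into 4 equal shares of 1/16 among Kenji, Umeko, Haruki, Akira.
Kenji is living and takes 1/16.
Umeko is living and takes 1/16.
Haruki is living and takes 1/16.
Akira is living and takes 1/16.
Takeshi is living and takes 1/4.
Fumio predeceased; the 1/4 allotted to Fumio's branch passes to Fumio's issue by representation.
Chiyo is the sole taker at this level and receives the full 1/4.
Kaede is living and takes 1/4.

Akira 1/16; Chiyo 1/4; Haruki 1/16; Kaede 1/4; Kenji 1/16; Takeshi 1/4; Umeko 1/16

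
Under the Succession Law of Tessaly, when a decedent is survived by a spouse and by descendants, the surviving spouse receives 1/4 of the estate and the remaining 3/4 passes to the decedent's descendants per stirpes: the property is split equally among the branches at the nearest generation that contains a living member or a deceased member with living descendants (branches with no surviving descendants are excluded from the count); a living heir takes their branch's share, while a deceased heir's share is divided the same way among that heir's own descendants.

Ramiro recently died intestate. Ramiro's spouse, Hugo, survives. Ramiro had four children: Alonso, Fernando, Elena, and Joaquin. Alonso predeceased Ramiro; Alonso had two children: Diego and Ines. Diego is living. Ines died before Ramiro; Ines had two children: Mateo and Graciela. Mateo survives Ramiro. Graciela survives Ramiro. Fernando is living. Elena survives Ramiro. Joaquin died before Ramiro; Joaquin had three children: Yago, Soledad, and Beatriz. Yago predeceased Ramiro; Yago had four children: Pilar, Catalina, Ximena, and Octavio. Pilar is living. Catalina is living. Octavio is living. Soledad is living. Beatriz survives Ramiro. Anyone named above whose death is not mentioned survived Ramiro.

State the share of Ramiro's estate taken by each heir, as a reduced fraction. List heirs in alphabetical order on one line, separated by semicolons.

Beatriz 1/16; Catalina 1/64; Diego 3/32; Elena 3/16; Fernando 3/16; Graciela 3/64; Hugo 1/4; Mateo 3/64; Octavio 1/64; Pilar 1/64; Soledad 1/16; Ximena 1/64

Hugo, as surviving spouse, takes 1/4.
The remaining 3/4 passes to Ramiro's descendants per stirpes.
The 3/4 is divided into 4 equal shares of 3/16 among Alonso, Fernando, Elena, Joaquin.
Alonso predeceased; the 3/16 allotted to Alonso's branch passes to Alonso's issue by representation.
The 3/16 is divided into 2 equal shares of 3/32 among Diego, Ines.
Diego is living and takes 3/32.
Ines predeceased; the 3/32 allotted to Ines's branch passes to Ines's issue by representation.
The 3/32 is divided into 2 equal shares of 3/64 among Mateo, Graciela.
Mateo is living and takes 3/64.
Graciela is living and takes 3/64.
Fernando is living and takes 3/16.
Elena is living and takes 3/16.
Joaquin predeceased; the 3/16 allotted to Joaquin's branch passes to Joaquin's issue by representation.
The 3/16 is divided into 3 equal shares of 1/16 among Yago, Soledad, Beatriz.
Yago predeceased; the 1/16 allotted to Yago's branch passes to Yago's issue by representation.
The 1/16 is divided into 4 equal shares of 1/64 among Pilar, Catalina, Ximena, Octavio.
Pilar is living and takes 1/64.
Catalina is living and takes 1/64.
Ximena is living and takes 1/64.
Octavio is living and takes 1/64.
Soledad is living and takes 1/16.
Beatriz is living and takes 1/16.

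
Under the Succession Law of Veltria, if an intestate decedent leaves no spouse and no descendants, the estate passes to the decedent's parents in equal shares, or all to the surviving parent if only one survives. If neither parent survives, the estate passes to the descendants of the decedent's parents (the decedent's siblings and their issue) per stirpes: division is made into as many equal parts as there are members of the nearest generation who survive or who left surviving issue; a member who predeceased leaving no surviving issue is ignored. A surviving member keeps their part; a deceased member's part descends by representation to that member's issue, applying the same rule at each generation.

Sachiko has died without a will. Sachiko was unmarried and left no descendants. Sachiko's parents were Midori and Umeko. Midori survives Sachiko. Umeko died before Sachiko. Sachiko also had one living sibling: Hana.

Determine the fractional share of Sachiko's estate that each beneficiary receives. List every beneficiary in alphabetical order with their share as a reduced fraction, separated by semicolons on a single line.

Midori 1

Only one parent, Midori, survives, so Midori takes the entire estate. The siblings take nothing because a surviving parent has priority.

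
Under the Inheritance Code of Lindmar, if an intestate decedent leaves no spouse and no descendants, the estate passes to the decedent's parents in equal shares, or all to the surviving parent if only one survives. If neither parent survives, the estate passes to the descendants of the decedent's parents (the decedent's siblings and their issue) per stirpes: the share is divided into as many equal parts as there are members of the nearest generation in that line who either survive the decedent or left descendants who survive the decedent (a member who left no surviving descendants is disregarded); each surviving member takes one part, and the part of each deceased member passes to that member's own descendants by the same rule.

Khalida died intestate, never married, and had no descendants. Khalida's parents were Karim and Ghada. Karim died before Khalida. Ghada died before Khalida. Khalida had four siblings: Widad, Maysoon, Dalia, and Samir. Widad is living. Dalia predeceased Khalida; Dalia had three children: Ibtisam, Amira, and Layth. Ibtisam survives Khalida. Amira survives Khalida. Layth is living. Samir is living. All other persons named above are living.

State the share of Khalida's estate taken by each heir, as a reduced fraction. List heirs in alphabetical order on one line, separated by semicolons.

Neither parent survives and there are no descendants, so the estate passes to Khalida's siblings and their issue per stirpes.
The estate is divided into 4 equal shares of 1/4 among Widad, Maysoon, Dalia, Samir.
Widad is living and takes 1/4.
Maysoon is living and takes 1/4.
Dalia predeceased; the 1/4 allotted to Dalia's branch passes to Dalia's issue by representation.
The 1/4 is divided into 3 equal shares of 1/12 among Ibtisam, Amira, Layth.
Ibtisam is living and takes 1/12.
Amira is living and takes 1/12.
Layth is living and takes 1/12.
Samir is living and takes 1/4.

Amira 1/12; Ibtisam 1/12; Layth 1/12; Maysoon 1/4; Samir 1/4; Widad 1/4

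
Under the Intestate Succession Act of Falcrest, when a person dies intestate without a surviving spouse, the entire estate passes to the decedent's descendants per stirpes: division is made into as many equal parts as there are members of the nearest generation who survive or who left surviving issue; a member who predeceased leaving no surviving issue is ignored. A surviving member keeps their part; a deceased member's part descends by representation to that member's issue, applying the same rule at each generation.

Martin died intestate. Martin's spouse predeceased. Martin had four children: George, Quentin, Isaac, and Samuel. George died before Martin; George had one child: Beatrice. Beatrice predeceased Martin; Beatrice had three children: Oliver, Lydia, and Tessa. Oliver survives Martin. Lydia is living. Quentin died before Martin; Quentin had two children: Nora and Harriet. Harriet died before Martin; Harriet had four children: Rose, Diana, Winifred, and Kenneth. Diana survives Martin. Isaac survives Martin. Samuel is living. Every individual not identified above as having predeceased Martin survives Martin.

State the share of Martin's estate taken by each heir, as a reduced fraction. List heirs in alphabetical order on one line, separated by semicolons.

Diana 1/32; Isaac 1/4; Kenneth 1/32; Lydia 1/12; Nora 1/8; Oliver 1/12; Rose 1/32; Samuel 1/4; Tessa 1/12; Winifred 1/32

There is no surviving spouse, so the entire estate passes to Martin's descendants per stirpes.
The estate is divided into 4 equal shares of 1/4 among George, Quentin, Isaac, Samuel.
George predeceased; the 1/4 allotted to George's branch passes to George's issue by representation.
Beatrice's line is the sole branch at this level, so the full 1/4 passes to Beatrice's issue by representation.
The 1/4 is divided into 3 equal shares of 1/12 among Oliver, Lydia, Tessa.
Oliver is living and takes 1/12.
Lydia is living and takes 1/12.
Tessa is living and takes 1/12.
Quentin predeceased; the 1/4 allotted to Quentin's branch passes to Quentin's issue by representation.
The 1/4 is divided into 2 equal shares of 1/8 among Nora, Harriet.
Nora is living and takes 1/8.
Harriet predeceased; the 1/8 allotted to Harriet's branch passes to Harriet's issue by representation.
The 1/8 is divided into 4 equal shares of 1/32 among Rose, Diana, Winifred, Kenneth.
Rose is living and takes 1/32.
Diana is living and takes 1/32.
Winifred is living and takes 1/32.
Kenneth is living and takes 1/32.
Isaac is living and takes 1/4.
Samuel is living and takes 1/4.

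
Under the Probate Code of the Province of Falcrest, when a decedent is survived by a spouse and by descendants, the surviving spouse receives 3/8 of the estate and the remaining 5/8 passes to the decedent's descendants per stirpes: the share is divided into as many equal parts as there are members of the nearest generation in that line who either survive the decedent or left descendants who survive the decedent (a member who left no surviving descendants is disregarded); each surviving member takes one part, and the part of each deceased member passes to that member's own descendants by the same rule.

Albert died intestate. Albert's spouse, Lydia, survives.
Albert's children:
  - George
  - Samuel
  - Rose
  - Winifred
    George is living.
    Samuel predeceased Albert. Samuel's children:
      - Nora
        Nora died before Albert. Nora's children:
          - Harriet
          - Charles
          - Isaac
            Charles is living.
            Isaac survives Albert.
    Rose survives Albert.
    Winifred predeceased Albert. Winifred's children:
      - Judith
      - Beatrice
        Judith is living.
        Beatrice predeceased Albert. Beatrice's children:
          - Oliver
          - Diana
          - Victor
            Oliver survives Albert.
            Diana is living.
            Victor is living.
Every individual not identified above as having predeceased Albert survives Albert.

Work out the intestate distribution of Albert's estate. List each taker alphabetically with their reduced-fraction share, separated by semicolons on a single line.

Lydia, as surviving spouse, takes 3/8.
The remaining 5/8 passes to Albert's descendants per stirpes.
The 5/8 is divided into 4 equal shares of 5/32 among George, Samuel, Rose, Winifred.
George is living and takes 5/32.
Samuel predeceased; the 5/32 allotted to Samuel's branch passes to Samuel's issue by representation.
Nora's line is the sole branch at this level, so the full 5/32 passes to Nora's issue by representation.
The 5/32 is divided into 3 equal shares of 5/96 among Harriet, Charles, Isaac.
Harriet is living and takes 5/96.
Charles is living and takes 5/96.
Isaac is living and takes 5/96.
Rose is living and takes 5/32.
Winifred predeceased; the 5/32 allotted to Winifred's branch passes to Winifred's issue by representation.
The 5/32 is divided into 2 equal shares of 5/64 among Judith, Beatrice.
Judith is living and takes 5/64.
Beatrice predeceased; the 5/64 allotted to Beatrice's branch passes to Beatrice's issue by representation.
The 5/64 is divided into 3 equal shares of 5/192 among Oliver, Diana, Victor.
Oliver is living and takes 5/192.
Diana is living and takes 5/192.
Victor is living and takes 5/192.

Charles 5/96; Diana 5/192; George 5/32; Harriet 5/96; Isaac 5/96; Judith 5/64; Lydia 3/8; Oliver 5/192; Rose 5/32; Victor 5/192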